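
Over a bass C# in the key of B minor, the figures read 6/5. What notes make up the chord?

The written figures 6/5 are shorthand for 6/5/3: the 3 is implied.
A third above C# in this key is E.
A fifth above C# in this key is G.
A sixth above C# in this key is A.
Together with the bass C#, this spells A dominant seventh in first inversion.

C#, E, G, A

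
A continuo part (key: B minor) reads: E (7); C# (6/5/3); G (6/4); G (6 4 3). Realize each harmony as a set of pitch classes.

E, G, B, D | C#, E, G, A | G, C#, E | G, B, C#, E

E (7/5/3): E, G, B, D.
C# (6/5/3): C#, E, G, A.
G (6/4): G, C#, E.
G (6/4/3): G, B, C#, E.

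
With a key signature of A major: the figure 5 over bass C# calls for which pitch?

Counting 4 letter steps above C# lands on G; in A major, that letter is G#.

G#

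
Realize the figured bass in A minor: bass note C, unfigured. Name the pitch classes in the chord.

An unfigured bass implies 5/3.
A third above C in this key is E.
A fifth above C in this key is G.
Together with the bass C, this spells C major in root position.

C, E, G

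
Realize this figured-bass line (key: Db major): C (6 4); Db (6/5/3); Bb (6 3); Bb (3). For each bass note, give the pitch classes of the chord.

C, F, Ab | Db, F, Ab, Bb | Bb, Db, Gb | Bb, Db, F

C (6/4): C, F, Ab.
Db (6/5/3): Db, F, Ab, Bb.
Bb (6/3): Bb, Db, Gb.
Bb (5/3): Bb, Db, F.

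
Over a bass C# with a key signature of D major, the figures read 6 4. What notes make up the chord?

C#, F#, A

A fourth above C# in this key is F#.
A sixth above C# in this key is A.
Together with the bass C#, this spells F# minor in second inversion.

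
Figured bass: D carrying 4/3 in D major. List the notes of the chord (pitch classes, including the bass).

D, F#, G, B

The written figures 4/3 are shorthand for 6/4/3: the 6 is implied.
A third above D in this key is F#.
A fourth above D in this key is G.
A sixth above D in this key is B.
Together with the bass D, this spells G major seventh in second inversion.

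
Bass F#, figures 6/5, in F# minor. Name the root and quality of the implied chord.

The figures 6/5 indicate a seventh chord in first inversion.
In first inversion the root lies a sixth above the bass: a sixth above F# in F# minor is D.
The chord tones are F#, A, C#, D, giving D major seventh.

D major seventh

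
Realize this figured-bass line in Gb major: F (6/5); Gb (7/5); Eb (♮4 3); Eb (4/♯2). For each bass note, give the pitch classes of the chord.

F, Ab, Cb, Db | Gb, Bb, Db, F | Eb, Gb, A, Cb | Eb, F#, Ab, Cb

F (6/5/3): F, Ab, Cb, Db.
Gb (7/5/3): Gb, Bb, Db, F.
Eb (6/♮4/3): Eb, Gb, A, Cb.
Eb (6/4/#2): Eb, F#, Ab, Cb.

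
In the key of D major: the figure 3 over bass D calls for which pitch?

Counting 2 letter steps above D lands on F; in D major, that letter is F#.

F#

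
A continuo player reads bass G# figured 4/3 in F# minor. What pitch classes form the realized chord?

G#, B, C#, E

The written figures 4/3 are shorthand for 6/4/3: the 6 is implied.
A third above G# in this key is B.
A fourth above G# in this key is C#.
A sixth above G# in this key is E.
Together with the bass G#, this spells C# minor seventh in second inversion.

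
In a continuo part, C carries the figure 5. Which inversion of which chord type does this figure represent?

5 is shorthand for 5/3.
Intervals of 5/3 above the bass form a triad; the bass is the root, so this is root position.

triad, root position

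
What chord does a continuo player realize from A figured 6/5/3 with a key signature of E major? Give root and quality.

The figures 6/5/3 indicate a seventh chord in first inversion.
In first inversion the root lies a sixth above the bass: a sixth above A in E major is F#.
The chord tones are A, C#, E, F#, giving F# minor seventh.

F# minor seventh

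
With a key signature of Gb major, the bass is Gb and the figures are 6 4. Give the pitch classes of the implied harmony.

A fourth above Gb in this key is Cb.
A sixth above Gb in this key is Eb.
Together with the bass Gb, this spells Cb major in second inversion.

Gb, Cb, Eb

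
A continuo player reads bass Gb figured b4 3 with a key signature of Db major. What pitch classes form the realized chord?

The written figures b4 3 are shorthand for 6/4/3: the 6 is implied.
A third above Gb in this key is Bb.
A fourth above Gb in this key is C, lowered to Cb by the flat.
A sixth above Gb in this key is Eb.
Together with the bass Gb, this spells Cb major seventh in second inversion.

Gb, Bb, Cb, Eb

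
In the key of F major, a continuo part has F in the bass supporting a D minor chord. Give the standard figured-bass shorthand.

F is the third of D minor, so the chord is in first inversion.
A triad in first inversion is figured 6/3, conventionally abbreviated 6.

6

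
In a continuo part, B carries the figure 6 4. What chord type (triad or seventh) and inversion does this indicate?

triad, second inversion

Intervals of 6/4 above the bass form a triad; the bass is the fifth, so this is second inversion.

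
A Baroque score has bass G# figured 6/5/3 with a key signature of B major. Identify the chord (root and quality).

The figures 6/5/3 indicate a seventh chord in first inversion.
In first inversion the root lies a sixth above the bass: a sixth above G# in B major is E.
The chord tones are G#, B, D#, E, giving E major seventh.

E major seventh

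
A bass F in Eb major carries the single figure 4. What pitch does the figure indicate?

Counting 3 letter steps above F lands on B; in Eb major, that letter is Bb.

Bb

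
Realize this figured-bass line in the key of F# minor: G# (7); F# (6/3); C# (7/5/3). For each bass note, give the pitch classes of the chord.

G#, B, D, F# | F#, A, D | C#, E, G#, B

G# (7/5/3): G#, B, D, F#.
F# (6/3): F#, A, D.
C# (7/5/3): C#, E, G#, B.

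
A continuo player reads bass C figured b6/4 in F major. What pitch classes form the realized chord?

C, F, Ab

A fourth above C in this key is F.
A sixth above C in this key is A, lowered to Ab by the flat.
Together with the bass C, this spells F minor in second inversion.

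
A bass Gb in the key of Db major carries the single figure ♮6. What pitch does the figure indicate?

Counting 5 letter steps above Gb lands on E; in Db major, that letter is Eb.
The ♮6 figure makes it natural, giving E.

E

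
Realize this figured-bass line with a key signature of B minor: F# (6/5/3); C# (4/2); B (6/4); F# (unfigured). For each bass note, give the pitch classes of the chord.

F# (6/5/3): F#, A, C#, D.
C# (6/4/2): C#, D, F#, A.
B (6/4): B, E, G.
F# (5/3): F#, A, C#.

F#, A, C#, D | C#, D, F#, A | B, E, G | F#, A, C#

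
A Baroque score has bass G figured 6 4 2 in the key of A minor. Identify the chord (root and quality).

A minor seventh

The figures 6 4 2 indicate a seventh chord in third inversion.
In third inversion the root lies a second above the bass: a second above G in A minor is A.
The chord tones are G, A, C, E, giving A minor seventh.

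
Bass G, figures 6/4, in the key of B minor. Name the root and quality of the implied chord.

C# diminished

The figures 6/4 indicate a triad in second inversion.
In second inversion the root lies a fourth above the bass: a fourth above G in B minor is C#.
The chord tones are G, C#, E, giving C# diminished.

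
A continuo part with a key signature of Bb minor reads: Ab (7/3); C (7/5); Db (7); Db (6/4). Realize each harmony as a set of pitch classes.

Ab (7/5/3): Ab, C, Eb, Gb.
C (7/5/3): C, Eb, Gb, Bb.
Db (7/5/3): Db, F, Ab, C.
Db (6/4): Db, Gb, Bb.

Ab, C, Eb, Gb | C, Eb, Gb, Bb | Db, F, Ab, C | Db, Gb, Bb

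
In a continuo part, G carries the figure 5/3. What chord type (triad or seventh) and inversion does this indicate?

Intervals of 5/3 above the bass form a triad; the bass is the root, so this is root position.

triad, root position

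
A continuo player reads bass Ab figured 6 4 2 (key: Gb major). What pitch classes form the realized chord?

A second above Ab in this key is Bb.
A fourth above Ab in this key is Db.
A sixth above Ab in this key is F.
Together with the bass Ab, this spells Bb minor seventh in third inversion.

Ab, Bb, Db, F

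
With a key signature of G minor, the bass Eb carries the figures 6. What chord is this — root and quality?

C minor

The figures 6 indicate a triad in first inversion.
In first inversion the root lies a sixth above the bass: a sixth above Eb in G minor is C.
The chord tones are Eb, G, C, giving C minor.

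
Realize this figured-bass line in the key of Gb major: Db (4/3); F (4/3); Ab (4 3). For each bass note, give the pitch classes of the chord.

Db, F, Gb, Bb | F, Ab, Bb, Db | Ab, Cb, Db, F

Db (6/4/3): Db, F, Gb, Bb.
F (6/4/3): F, Ab, Bb, Db.
Ab (6/4/3): Ab, Cb, Db, F.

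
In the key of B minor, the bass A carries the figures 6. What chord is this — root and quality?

The figures 6 indicate a triad in first inversion.
In first inversion the root lies a sixth above the bass: a sixth above A in B minor is F#.
The chord tones are A, C#, F#, giving F# minor.

F# minor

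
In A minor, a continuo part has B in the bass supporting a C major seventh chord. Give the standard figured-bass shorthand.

4/2

B is the seventh of C major seventh, so the chord is in third inversion.
A seventh chord in third inversion is figured 6/4/2, conventionally abbreviated 4/2.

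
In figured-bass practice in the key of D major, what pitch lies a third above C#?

Counting 2 letter steps above C# lands on E; in D major, that letter is E.

E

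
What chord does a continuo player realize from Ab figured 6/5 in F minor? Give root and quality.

F minor seventh

The figures 6/5 indicate a seventh chord in first inversion.
In first inversion the root lies a sixth above the bass: a sixth above Ab in F minor is F.
The chord tones are Ab, C, Eb, F, giving F minor seventh.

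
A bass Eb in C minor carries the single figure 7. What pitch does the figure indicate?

Counting 6 letter steps above Eb lands on D; in C minor, that letter is D.

D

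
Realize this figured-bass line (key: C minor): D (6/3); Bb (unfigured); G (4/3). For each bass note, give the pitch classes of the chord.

D (6/3): D, F, Bb.
Bb (5/3): Bb, D, F.
G (6/4/3): G, Bb, C, Eb.

D, F, Bb | Bb, D, F | G, Bb, C, Eb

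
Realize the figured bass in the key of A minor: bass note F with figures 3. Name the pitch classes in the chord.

The written figures 3 are shorthand for 5/3: the 5 is implied.
A third above F in this key is A.
A fifth above F in this key is C.
Together with the bass F, this spells F major in root position.

F, A, C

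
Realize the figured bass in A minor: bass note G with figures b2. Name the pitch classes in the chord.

G, Ab, C, E

The written figures b2 are shorthand for 6/4/2: the 6/4 are implied.
A second above G in this key is A, lowered to Ab by the flat.
A fourth above G in this key is C.
A sixth above G in this key is E.
Together with the bass G, this spells Ab augmented major seventh in third inversion.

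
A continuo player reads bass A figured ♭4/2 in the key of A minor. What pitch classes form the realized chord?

The written figures ♭4/2 are shorthand for 6/4/2: the 6 is implied.
A second above A in this key is B.
A fourth above A in this key is D, lowered to Db by the flat.
A sixth above A in this key is F.

A, B, Db, F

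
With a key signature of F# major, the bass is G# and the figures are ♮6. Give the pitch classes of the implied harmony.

The written figures ♮6 are shorthand for 6/3: the 3 is implied.
A third above G# in this key is B.
A sixth above G# in this key is E#, made natural (E) by the ♮ figure.
Together with the bass G#, this spells E major in first inversion.

G#, B, E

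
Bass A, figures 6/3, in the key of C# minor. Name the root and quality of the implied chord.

The figures 6/3 indicate a triad in first inversion.
In first inversion the root lies a sixth above the bass: a sixth above A in C# minor is F#.
The chord tones are A, C#, F#, giving F# minor.

F# minor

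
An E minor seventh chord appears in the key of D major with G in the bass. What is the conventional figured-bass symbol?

G is the third of E minor seventh, so the chord is in first inversion.
A seventh chord in first inversion is figured 6/5/3, conventionally abbreviated 6/5.

6/5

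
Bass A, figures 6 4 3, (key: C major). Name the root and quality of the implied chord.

D minor seventh

The figures 6 4 3 indicate a seventh chord in second inversion.
In second inversion the root lies a fourth above the bass: a fourth above A in C major is D.
The chord tones are A, C, D, F, giving D minor seventh.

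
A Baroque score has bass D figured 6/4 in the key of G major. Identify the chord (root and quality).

The figures 6/4 indicate a triad in second inversion.
In second inversion the root lies a fourth above the bass: a fourth above D in G major is G.
The chord tones are D, G, B, giving G major.

G major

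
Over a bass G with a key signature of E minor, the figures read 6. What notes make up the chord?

The written figures 6 are shorthand for 6/3: the 3 is implied.
A third above G in this key is B.
A sixth above G in this key is E.
Together with the bass G, this spells E minor in first inversion.

G, B, E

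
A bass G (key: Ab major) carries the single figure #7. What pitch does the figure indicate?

F#

Counting 6 letter steps above G lands on F; in Ab major, that letter is F.
The #7 figure raises it a semitone, giving F#.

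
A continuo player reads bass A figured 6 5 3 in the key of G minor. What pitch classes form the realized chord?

A, C, Eb, F

A third above A in this key is C.
A fifth above A in this key is Eb.
A sixth above A in this key is F.
Together with the bass A, this spells F dominant seventh in first inversion.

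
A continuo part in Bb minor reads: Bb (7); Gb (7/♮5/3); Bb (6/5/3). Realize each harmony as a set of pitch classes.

Bb, Db, F, Ab | Gb, Bb, D, F | Bb, Db, F, Gb

Bb (7/5/3): Bb, Db, F, Ab.
Gb (7/♮5/3): Gb, Bb, D, F.
Bb (6/5/3): Bb, Db, F, Gb.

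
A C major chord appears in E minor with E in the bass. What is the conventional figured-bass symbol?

6

E is the third of C major, so the chord is in first inversion.
A triad in first inversion is figured 6/3, conventionally abbreviated 6.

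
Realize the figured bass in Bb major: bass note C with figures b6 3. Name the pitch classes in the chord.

C, Eb, Ab

A third above C in this key is Eb.
A sixth above C in this key is A, lowered to Ab by the flat.
Together with the bass C, this spells Ab major in first inversion.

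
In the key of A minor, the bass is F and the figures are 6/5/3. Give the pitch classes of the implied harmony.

F, A, C, D

A third above F in this key is A.
A fifth above F in this key is C.
A sixth above F in this key is D.
Together with the bass F, this spells D minor seventh in first inversion.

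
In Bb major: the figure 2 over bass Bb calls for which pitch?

Counting 1 letter step above Bb lands on C; in Bb major, that letter is C.

C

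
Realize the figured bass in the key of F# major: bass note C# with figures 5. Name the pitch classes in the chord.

C#, E#, G#

The written figures 5 are shorthand for 5/3: the 3 is implied.
A third above C# in this key is E#.
A fifth above C# in this key is G#.
Together with the bass C#, this spells C# major in root position.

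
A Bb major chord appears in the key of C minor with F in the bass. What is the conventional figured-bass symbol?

6/4

F is the fifth of Bb major, so the chord is in second inversion.
A triad in second inversion is figured 6/4, conventionally abbreviated 6/4.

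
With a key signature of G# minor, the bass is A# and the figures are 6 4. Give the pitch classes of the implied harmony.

A fourth above A# in this key is D#.
A sixth above A# in this key is F#.
Together with the bass A#, this spells D# minor in second inversion.

A#, D#, F#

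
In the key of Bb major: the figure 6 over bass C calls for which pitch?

A

Counting 5 letter steps above C lands on A; in Bb major, that letter is A.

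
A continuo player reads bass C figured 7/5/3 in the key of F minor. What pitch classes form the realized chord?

C, Eb, G, Bb

A third above C in this key is Eb.
A fifth above C in this key is G.
A seventh above C in this key is Bb.
Together with the bass C, this spells C minor seventh in root position.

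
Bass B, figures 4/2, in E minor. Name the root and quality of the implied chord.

C major seventh

The figures 4/2 indicate a seventh chord in third inversion.
In third inversion the root lies a second above the bass: a second above B in E minor is C.
The chord tones are B, C, E, G, giving C major seventh.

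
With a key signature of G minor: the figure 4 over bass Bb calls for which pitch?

Counting 3 letter steps above Bb lands on E; in G minor, that letter is Eb.

Eb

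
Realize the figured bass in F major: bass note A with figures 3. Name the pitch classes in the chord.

The written figures 3 are shorthand for 5/3: the 5 is implied.
A third above A in this key is C.
A fifth above A in this key is E.
Together with the bass A, this spells A minor in root position.

A, C, E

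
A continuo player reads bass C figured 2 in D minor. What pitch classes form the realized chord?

C, D, F, A

The written figures 2 are shorthand for 6/4/2: the 6/4 are implied.
A second above C in this key is D.
A fourth above C in this key is F.
A sixth above C in this key is A.
Together with the bass C, this spells D minor seventh in third inversion.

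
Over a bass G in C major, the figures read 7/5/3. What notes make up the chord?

G, B, D, F

A third above G in this key is B.
A fifth above G in this key is D.
A seventh above G in this key is F.
Together with the bass G, this spells G dominant seventh in root position.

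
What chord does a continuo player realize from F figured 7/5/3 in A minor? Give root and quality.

The figures 7/5/3 indicate a seventh chord in root position.
In root position the bass is the root, so the root is F.
The chord tones are F, A, C, E, giving F major seventh.

F major seventh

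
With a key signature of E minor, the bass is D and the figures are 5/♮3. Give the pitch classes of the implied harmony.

A third above D in this key is F#, made natural (F) by the ♮ figure.
A fifth above D in this key is A.
Together with the bass D, this spells D minor in root position.

D, F, A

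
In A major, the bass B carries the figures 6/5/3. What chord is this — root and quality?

The figures 6/5/3 indicate a seventh chord in first inversion.
In first inversion the root lies a sixth above the bass: a sixth above B in A major is G#.
The chord tones are B, D, F#, G#, giving G# half-diminished seventh.

G# half-diminished seventh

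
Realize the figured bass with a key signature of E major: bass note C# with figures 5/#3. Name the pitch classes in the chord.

A third above C# in this key is E, raised to E# by the sharp.
A fifth above C# in this key is G#.
Together with the bass C#, this spells C# major in root position.

C#, E#, G#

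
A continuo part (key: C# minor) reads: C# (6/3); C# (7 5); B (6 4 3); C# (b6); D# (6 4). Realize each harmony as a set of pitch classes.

C# (6/3): C#, E, A.
C# (7/5/3): C#, E, G#, B.
B (6/4/3): B, D#, E, G#.
C# (b6/3): C#, E, Ab.
D# (6/4): D#, G#, B.

C#, E, A | C#, E, G#, B | B, D#, E, G# | C#, E, Ab | D#, G#, B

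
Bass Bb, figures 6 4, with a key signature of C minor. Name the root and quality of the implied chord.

Eb major

The figures 6 4 indicate a triad in second inversion.
In second inversion the root lies a fourth above the bass: a fourth above Bb in C minor is Eb.
The chord tones are Bb, Eb, G, giving Eb major.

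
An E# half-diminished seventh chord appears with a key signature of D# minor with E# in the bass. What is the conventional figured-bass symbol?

7

E# is the root of E# half-diminished seventh, so the chord is in root position.
A seventh chord in root position is figured 7/5/3, conventionally abbreviated 7.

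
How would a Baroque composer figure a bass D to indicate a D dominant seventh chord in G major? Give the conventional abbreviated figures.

D is the root of D dominant seventh, so the chord is in root position.
A seventh chord in root position is figured 7/5/3, conventionally abbreviated 7.

7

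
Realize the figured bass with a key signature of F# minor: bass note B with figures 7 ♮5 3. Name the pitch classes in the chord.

B, D, F, A

A third above B in this key is D.
A fifth above B in this key is F#, made natural (F) by the ♮ figure.
A seventh above B in this key is A.
Together with the bass B, this spells B half-diminished seventh in root position.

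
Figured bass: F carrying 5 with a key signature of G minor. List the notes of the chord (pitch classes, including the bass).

F, A, C

The written figures 5 are shorthand for 5/3: the 3 is implied.
A third above F in this key is A.
A fifth above F in this key is C.
Together with the bass F, this spells F major in root position.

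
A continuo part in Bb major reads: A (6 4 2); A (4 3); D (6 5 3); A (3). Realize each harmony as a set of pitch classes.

A, Bb, D, F | A, C, D, F | D, F, A, Bb | A, C, Eb

A (6/4/2): A, Bb, D, F.
A (6/4/3): A, C, D, F.
D (6/5/3): D, F, A, Bb.
A (5/3): A, C, Eb.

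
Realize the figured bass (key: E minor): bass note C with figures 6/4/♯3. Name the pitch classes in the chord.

A third above C in this key is E, raised to E# by the sharp.
A fourth above C in this key is F#.
A sixth above C in this key is A.

C, E#, F#, A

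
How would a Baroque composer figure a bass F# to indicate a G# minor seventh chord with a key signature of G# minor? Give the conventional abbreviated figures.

F# is the seventh of G# minor seventh, so the chord is in third inversion.
A seventh chord in third inversion is figured 6/4/2, conventionally abbreviated 4/2.

4/2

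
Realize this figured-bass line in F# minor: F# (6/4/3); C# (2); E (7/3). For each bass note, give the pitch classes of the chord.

F#, A, B, D | C#, D, F#, A | E, G#, B, D

F# (6/4/3): F#, A, B, D.
C# (6/4/2): C#, D, F#, A.
E (7/5/3): E, G#, B, D.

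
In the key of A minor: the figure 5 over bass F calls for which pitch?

C

Counting 4 letter steps above F lands on C; in A minor, that letter is C.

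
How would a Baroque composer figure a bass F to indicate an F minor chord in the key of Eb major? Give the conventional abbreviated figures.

F is the root of F minor, so the chord is in root position.
A triad in root position is figured 5/3, conventionally abbreviated (no figures — root-position triad).

no figures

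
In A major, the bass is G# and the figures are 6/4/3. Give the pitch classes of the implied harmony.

G#, B, C#, E

A third above G# in this key is B.
A fourth above G# in this key is C#.
A sixth above G# in this key is E.
Together with the bass G#, this spells C# minor seventh in second inversion.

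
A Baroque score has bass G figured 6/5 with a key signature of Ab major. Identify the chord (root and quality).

Eb dominant seventh

The figures 6/5 indicate a seventh chord in first inversion.
In first inversion the root lies a sixth above the bass: a sixth above G in Ab major is Eb.
The chord tones are G, Bb, Db, Eb, giving Eb dominant seventh.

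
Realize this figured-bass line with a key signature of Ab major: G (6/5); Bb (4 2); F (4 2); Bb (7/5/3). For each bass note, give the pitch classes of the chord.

G, Bb, Db, Eb | Bb, C, Eb, G | F, G, Bb, Db | Bb, Db, F, Ab

G (6/5/3): G, Bb, Db, Eb.
Bb (6/4/2): Bb, C, Eb, G.
F (6/4/2): F, G, Bb, Db.
Bb (7/5/3): Bb, Db, F, Ab.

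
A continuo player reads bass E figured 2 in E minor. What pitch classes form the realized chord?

The written figures 2 are shorthand for 6/4/2: the 6/4 are implied.
A second above E in this key is F#.
A fourth above E in this key is A.
A sixth above E in this key is C.
Together with the bass E, this spells F# half-diminished seventh in third inversion.

E, F#, A, C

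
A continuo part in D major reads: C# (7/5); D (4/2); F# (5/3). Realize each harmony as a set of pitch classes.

C# (7/5/3): C#, E, G, B.
D (6/4/2): D, E, G, B.
F# (5/3): F#, A, C#.

C#, E, G, B | D, E, G, B | F#, A, C#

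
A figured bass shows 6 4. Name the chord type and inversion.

Intervals of 6/4 above the bass form a triad; the bass is the fifth, so this is second inversion.

triad, second inversion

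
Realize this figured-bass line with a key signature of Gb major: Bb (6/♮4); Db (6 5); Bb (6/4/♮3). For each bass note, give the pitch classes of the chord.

Bb, E, Gb | Db, F, Ab, Bb | Bb, D, Eb, Gb

Bb (6/♮4): Bb, E, Gb.
Db (6/5/3): Db, F, Ab, Bb.
Bb (6/4/♮3): Bb, D, Eb, Gb.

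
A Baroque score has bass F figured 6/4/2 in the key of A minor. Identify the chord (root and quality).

G dominant seventh

The figures 6/4/2 indicate a seventh chord in third inversion.
In third inversion the root lies a second above the bass: a second above F in A minor is G.
The chord tones are F, G, B, D, giving G dominant seventh.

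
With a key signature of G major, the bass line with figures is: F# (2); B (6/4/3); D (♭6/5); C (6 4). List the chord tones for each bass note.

F# (6/4/2): F#, G, B, D.
B (6/4/3): B, D, E, G.
D (b6/5/3): D, F#, A, Bb.
C (6/4): C, F#, A.

F#, G, B, D | B, D, E, G | D, F#, A, Bb | C, F#, A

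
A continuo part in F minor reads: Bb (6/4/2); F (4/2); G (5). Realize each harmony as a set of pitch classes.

Bb (6/4/2): Bb, C, Eb, G.
F (6/4/2): F, G, Bb, Db.
G (5/3): G, Bb, Db.

Bb, C, Eb, G | F, G, Bb, Db | G, Bb, Db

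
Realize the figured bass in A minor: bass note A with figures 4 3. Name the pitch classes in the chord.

The written figures 4 3 are shorthand for 6/4/3: the 6 is implied.
A third above A in this key is C.
A fourth above A in this key is D.
A sixth above A in this key is F.
Together with the bass A, this spells D minor seventh in second inversion.

A, C, D, F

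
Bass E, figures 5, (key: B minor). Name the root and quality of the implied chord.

The figures 5 indicate a triad in root position.
In root position the bass is the root, so the root is E.
The chord tones are E, G, B, giving E minor.

E minor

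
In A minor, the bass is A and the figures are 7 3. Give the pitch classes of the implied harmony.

A, C, E, G

The written figures 7 3 are shorthand for 7/5/3: the 5 is implied.
A third above A in this key is C.
A fifth above A in this key is E.
A seventh above A in this key is G.
Together with the bass A, this spells A minor seventh in root position.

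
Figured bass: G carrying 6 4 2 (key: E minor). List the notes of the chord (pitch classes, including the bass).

A second above G in this key is A.
A fourth above G in this key is C.
A sixth above G in this key is E.
Together with the bass G, this spells A minor seventh in third inversion.

G, A, C, E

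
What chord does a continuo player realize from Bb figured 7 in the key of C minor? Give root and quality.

Bb dominant seventh

The figures 7 indicate a seventh chord in root position.
In root position the bass is the root, so the root is Bb.
The chord tones are Bb, D, F, Ab, giving Bb dominant seventh.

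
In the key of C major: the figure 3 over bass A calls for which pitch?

Counting 2 letter steps above A lands on C; in C major, that letter is C.

C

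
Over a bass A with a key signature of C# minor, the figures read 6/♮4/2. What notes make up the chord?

A, B, D, F#

A second above A in this key is B.
A fourth above A in this key is D#, made natural (D) by the ♮ figure.
A sixth above A in this key is F#.
Together with the bass A, this spells B minor seventh in third inversion.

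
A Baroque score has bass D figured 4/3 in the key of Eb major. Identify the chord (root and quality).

G minor seventh

The figures 4/3 indicate a seventh chord in second inversion.
In second inversion the root lies a fourth above the bass: a fourth above D in Eb major is G.
The chord tones are D, F, G, Bb, giving G minor seventh.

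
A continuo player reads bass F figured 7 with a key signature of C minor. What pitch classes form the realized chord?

F, Ab, C, Eb

The written figures 7 are shorthand for 7/5/3: the 5/3 are implied.
A third above F in this key is Ab.
A fifth above F in this key is C.
A seventh above F in this key is Eb.
Together with the bass F, this spells F minor seventh in root position.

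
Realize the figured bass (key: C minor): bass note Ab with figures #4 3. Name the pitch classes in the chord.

Ab, C, D#, F

The written figures #4 3 are shorthand for 6/4/3: the 6 is implied.
A third above Ab in this key is C.
A fourth above Ab in this key is D, raised to D# by the sharp.
A sixth above Ab in this key is F.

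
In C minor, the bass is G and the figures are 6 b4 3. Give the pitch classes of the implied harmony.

G, Bb, Cb, Eb

A third above G in this key is Bb.
A fourth above G in this key is C, lowered to Cb by the flat.
A sixth above G in this key is Eb.
Together with the bass G, this spells Cb augmented major seventh in second inversion.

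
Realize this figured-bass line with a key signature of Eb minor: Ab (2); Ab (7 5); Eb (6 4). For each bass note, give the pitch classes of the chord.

Ab, Bb, Db, F | Ab, Cb, Eb, Gb | Eb, Ab, Cb

Ab (6/4/2): Ab, Bb, Db, F.
Ab (7/5/3): Ab, Cb, Eb, Gb.
Eb (6/4): Eb, Ab, Cb.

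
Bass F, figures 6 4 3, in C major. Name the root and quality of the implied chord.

The figures 6 4 3 indicate a seventh chord in second inversion.
In second inversion the root lies a fourth above the bass: a fourth above F in C major is B.
The chord tones are F, A, B, D, giving B half-diminished seventh.

B half-diminished seventh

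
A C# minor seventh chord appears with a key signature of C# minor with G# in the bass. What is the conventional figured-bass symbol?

4/3

G# is the fifth of C# minor seventh, so the chord is in second inversion.
A seventh chord in second inversion is figured 6/4/3, conventionally abbreviated 4/3.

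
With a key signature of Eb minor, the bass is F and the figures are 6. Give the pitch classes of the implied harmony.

The written figures 6 are shorthand for 6/3: the 3 is implied.
A third above F in this key is Ab.
A sixth above F in this key is Db.
Together with the bass F, this spells Db major in first inversion.

F, Ab, Db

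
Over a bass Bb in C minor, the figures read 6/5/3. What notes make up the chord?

A third above Bb in this key is D.
A fifth above Bb in this key is F.
A sixth above Bb in this key is G.
Together with the bass Bb, this spells G minor seventh in first inversion.

Bb, D, F, G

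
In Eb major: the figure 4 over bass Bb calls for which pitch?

Counting 3 letter steps above Bb lands on E; in Eb major, that letter is Eb.

Eb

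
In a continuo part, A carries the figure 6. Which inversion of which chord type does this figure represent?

6 is shorthand for 6/3.
Intervals of 6/3 above the bass form a triad; the bass is the third, so this is first inversion.

triad, first inversion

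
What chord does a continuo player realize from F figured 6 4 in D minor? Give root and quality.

Bb major

The figures 6 4 indicate a triad in second inversion.
In second inversion the root lies a fourth above the bass: a fourth above F in D minor is Bb.
The chord tones are F, Bb, D, giving Bb major.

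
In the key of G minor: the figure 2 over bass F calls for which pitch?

Counting 1 letter step above F lands on G; in G minor, that letter is G.

G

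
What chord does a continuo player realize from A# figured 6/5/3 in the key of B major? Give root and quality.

F# dominant seventh

The figures 6/5/3 indicate a seventh chord in first inversion.
In first inversion the root lies a sixth above the bass: a sixth above A# in B major is F#.
The chord tones are A#, C#, E, F#, giving F# dominant seventh.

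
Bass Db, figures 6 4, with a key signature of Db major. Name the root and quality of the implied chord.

The figures 6 4 indicate a triad in second inversion.
In second inversion the root lies a fourth above the bass: a fourth above Db in Db major is Gb.
The chord tones are Db, Gb, Bb, giving Gb major.

Gb major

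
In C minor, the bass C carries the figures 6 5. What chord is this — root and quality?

Ab major seventh

The figures 6 5 indicate a seventh chord in first inversion.
In first inversion the root lies a sixth above the bass: a sixth above C in C minor is Ab.
The chord tones are C, Eb, G, Ab, giving Ab major seventh.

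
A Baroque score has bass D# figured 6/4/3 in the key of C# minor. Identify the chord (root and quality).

G# minor seventh

The figures 6/4/3 indicate a seventh chord in second inversion.
In second inversion the root lies a fourth above the bass: a fourth above D# in C# minor is G#.
The chord tones are D#, F#, G#, B, giving G# minor seventh.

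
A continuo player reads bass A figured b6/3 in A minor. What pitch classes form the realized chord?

A third above A in this key is C.
A sixth above A in this key is F, lowered to Fb by the flat.

A, C, Fb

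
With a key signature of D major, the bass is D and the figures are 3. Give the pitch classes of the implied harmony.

D, F#, A

The written figures 3 are shorthand for 5/3: the 5 is implied.
A third above D in this key is F#.
A fifth above D in this key is A.
Together with the bass D, this spells D major in root position.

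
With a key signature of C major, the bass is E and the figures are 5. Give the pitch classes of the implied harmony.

E, G, B

The written figures 5 are shorthand for 5/3: the 3 is implied.
A third above E in this key is G.
A fifth above E in this key is B.
Together with the bass E, this spells E minor in root position.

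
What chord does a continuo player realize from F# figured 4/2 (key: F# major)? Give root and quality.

The figures 4/2 indicate a seventh chord in third inversion.
In third inversion the root lies a second above the bass: a second above F# in F# major is G#.
The chord tones are F#, G#, B, D#, giving G# minor seventh.

G# minor seventh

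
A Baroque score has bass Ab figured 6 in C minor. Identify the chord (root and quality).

The figures 6 indicate a triad in first inversion.
In first inversion the root lies a sixth above the bass: a sixth above Ab in C minor is F.
The chord tones are Ab, C, F, giving F minor.

F minor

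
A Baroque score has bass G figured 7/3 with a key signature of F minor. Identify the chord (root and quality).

The figures 7/3 indicate a seventh chord in root position.
In root position the bass is the root, so the root is G.
The chord tones are G, Bb, Db, F, giving G half-diminished seventh.

G half-diminished seventh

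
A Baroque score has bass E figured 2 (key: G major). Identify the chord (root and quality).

F# half-diminished seventh

The figures 2 indicate a seventh chord in third inversion.
In third inversion the root lies a second above the bass: a second above E in G major is F#.
The chord tones are E, F#, A, C, giving F# half-diminished seventh.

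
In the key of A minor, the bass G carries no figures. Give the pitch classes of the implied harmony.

An unfigured bass implies 5/3.
A third above G in this key is B.
A fifth above G in this key is D.
Together with the bass G, this spells G major in root position.

G, B, D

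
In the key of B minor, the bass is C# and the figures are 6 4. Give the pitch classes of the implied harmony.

A fourth above C# in this key is F#.
A sixth above C# in this key is A.
Together with the bass C#, this spells F# minor in second inversion.

C#, F#, A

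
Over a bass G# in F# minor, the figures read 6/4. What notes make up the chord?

G#, C#, E

A fourth above G# in this key is C#.
A sixth above G# in this key is E.
Together with the bass G#, this spells C# minor in second inversion.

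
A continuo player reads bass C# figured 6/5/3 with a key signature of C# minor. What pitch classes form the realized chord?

A third above C# in this key is E.
A fifth above C# in this key is G#.
A sixth above C# in this key is A.
Together with the bass C#, this spells A major seventh in first inversion.

C#, E, G#, A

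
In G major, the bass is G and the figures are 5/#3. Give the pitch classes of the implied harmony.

G, B#, D

A third above G in this key is B, raised to B# by the sharp.
A fifth above G in this key is D.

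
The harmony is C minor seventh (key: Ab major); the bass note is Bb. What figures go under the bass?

4/2

Bb is the seventh of C minor seventh, so the chord is in third inversion.
A seventh chord in third inversion is figured 6/4/2, conventionally abbreviated 4/2.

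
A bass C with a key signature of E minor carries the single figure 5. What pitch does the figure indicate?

G

Counting 4 letter steps above C lands on G; in E minor, that letter is G.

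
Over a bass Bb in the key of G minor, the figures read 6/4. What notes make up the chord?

A fourth above Bb in this key is Eb.
A sixth above Bb in this key is G.
Together with the bass Bb, this spells Eb major in second inversion.

Bb, Eb, G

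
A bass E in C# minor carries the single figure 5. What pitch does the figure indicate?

B

Counting 4 letter steps above E lands on B; in C# minor, that letter is B.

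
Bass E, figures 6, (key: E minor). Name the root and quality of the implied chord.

C major

The figures 6 indicate a triad in first inversion.
In first inversion the root lies a sixth above the bass: a sixth above E in E minor is C.
The chord tones are E, G, C, giving C major.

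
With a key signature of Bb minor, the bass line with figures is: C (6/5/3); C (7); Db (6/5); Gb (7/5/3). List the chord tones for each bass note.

C (6/5/3): C, Eb, Gb, Ab.
C (7/5/3): C, Eb, Gb, Bb.
Db (6/5/3): Db, F, Ab, Bb.
Gb (7/5/3): Gb, Bb, Db, F.

C, Eb, Gb, Ab | C, Eb, Gb, Bb | Db, F, Ab, Bb | Gb, Bb, Db, F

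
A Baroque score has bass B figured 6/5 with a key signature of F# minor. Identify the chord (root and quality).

The figures 6/5 indicate a seventh chord in first inversion.
In first inversion the root lies a sixth above the bass: a sixth above B in F# minor is G#.
The chord tones are B, D, F#, G#, giving G# half-diminished seventh.

G# half-diminished seventh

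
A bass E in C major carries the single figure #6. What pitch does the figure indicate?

C#

Counting 5 letter steps above E lands on C; in C major, that letter is C.
The #6 figure raises it a semitone, giving C#.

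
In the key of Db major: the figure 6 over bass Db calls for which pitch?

Counting 5 letter steps above Db lands on B; in Db major, that letter is Bb.

Bb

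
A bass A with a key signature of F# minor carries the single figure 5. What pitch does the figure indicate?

E

Counting 4 letter steps above A lands on E; in F# minor, that letter is E.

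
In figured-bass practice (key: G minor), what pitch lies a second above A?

Bb

Counting 1 letter step above A lands on B; in G minor, that letter is Bb.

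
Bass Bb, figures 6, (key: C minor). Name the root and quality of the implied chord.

The figures 6 indicate a triad in first inversion.
In first inversion the root lies a sixth above the bass: a sixth above Bb in C minor is G.
The chord tones are Bb, D, G, giving G minor.

G minor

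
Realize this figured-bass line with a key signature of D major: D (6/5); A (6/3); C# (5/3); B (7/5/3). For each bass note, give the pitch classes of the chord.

D, F#, A, B | A, C#, F# | C#, E, G | B, D, F#, A

D (6/5/3): D, F#, A, B.
A (6/3): A, C#, F#.
C# (5/3): C#, E, G.
B (7/5/3): B, D, F#, A.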